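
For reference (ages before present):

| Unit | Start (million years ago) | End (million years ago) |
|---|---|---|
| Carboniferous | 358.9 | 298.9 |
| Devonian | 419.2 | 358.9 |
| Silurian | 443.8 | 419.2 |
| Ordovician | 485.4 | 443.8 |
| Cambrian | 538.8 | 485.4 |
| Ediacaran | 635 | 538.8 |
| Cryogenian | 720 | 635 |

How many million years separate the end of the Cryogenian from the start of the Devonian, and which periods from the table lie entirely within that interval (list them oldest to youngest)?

215.8 million years; Ediacaran, Cambrian, Ordovician, Silurian

The Cryogenian closes at 635 Ma and the Devonian opens at 419.2 Ma, so the interval is 635 − 419.2 = 215.8 Myr.
A period fits inside if it starts at or after 635 Ma and ends at or before 419.2 Ma; oldest first that gives Ediacaran, Cambrian, Ordovician, Silurian.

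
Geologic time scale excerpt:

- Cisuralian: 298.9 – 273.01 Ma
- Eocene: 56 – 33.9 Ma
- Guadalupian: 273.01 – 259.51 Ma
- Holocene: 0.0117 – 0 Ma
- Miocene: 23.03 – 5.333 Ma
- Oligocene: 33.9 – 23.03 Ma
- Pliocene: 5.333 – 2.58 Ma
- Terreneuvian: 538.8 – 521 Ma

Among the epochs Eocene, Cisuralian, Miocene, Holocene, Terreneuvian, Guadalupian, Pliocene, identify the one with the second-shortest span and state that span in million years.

Pliocene, 2.753 million years

Durations: Eocene 22.1; Cisuralian 25.89; Miocene 17.697; Holocene 0.0117; Terreneuvian 17.8; Guadalupian 13.5; Pliocene 2.753 Myr.
Sorted shortest-first: Holocene (0.0117), Pliocene (2.753), Guadalupian (13.5), Miocene (17.697), Terreneuvian (17.8), Eocene (22.1), Cisuralian (25.89).
The second shortest is Pliocene at 2.753 Myr.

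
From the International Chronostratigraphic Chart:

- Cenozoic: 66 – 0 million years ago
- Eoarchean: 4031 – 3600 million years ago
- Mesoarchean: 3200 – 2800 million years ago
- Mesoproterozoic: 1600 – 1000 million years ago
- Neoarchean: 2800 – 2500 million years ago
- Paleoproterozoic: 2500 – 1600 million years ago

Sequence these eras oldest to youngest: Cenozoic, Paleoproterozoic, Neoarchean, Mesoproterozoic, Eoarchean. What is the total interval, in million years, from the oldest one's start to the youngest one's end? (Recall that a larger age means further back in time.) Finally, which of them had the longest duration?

Eoarchean → Neoarchean → Paleoproterozoic → Mesoproterozoic → Cenozoic; total span 4031 Myr; longest is Paleoproterozoic

From the excerpt: Cenozoic 66–0; Paleoproterozoic 2500–1600; Neoarchean 2800–2500; Mesoproterozoic 1600–1000; Eoarchean 4031–3600 (Ma).
Larger Ma is earlier, so the oldest is Eoarchean and the youngest is Cenozoic; oldest to youngest: Eoarchean, Neoarchean, Paleoproterozoic, Mesoproterozoic, Cenozoic.
Oldest start 4031 minus youngest end 0 gives 4031 Myr overall.
Individual lengths (start − end): Cenozoic 66; Paleoproterozoic 900; Neoarchean 300; Mesoproterozoic 600; Eoarchean 431. The largest is Paleoproterozoic at 900 Myr.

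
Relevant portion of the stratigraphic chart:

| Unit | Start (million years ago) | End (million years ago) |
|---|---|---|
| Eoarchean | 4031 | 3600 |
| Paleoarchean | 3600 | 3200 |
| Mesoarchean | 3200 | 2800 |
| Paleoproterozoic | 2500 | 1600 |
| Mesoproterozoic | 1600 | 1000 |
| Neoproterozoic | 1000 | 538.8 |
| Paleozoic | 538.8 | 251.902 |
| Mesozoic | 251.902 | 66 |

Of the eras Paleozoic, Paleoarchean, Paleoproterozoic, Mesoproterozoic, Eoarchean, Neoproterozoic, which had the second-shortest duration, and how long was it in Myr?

Start − end for each: Paleozoic 538.8 − 251.902 = 286.898; Paleoarchean 3600 − 3200 = 400; Paleoproterozoic 2500 − 1600 = 900; Mesoproterozoic 1600 − 1000 = 600; Eoarchean 4031 − 3600 = 431; Neoproterozoic 1000 − 538.8 = 461.2.
Ranking these from shortest: Paleozoic < Paleoarchean < Eoarchean < Neoproterozoic < Mesoproterozoic < Paleoproterozoic.
Position 2 in that ranking is Paleoarchean, which lasted 400 Myr.

Paleoarchean, 400 million years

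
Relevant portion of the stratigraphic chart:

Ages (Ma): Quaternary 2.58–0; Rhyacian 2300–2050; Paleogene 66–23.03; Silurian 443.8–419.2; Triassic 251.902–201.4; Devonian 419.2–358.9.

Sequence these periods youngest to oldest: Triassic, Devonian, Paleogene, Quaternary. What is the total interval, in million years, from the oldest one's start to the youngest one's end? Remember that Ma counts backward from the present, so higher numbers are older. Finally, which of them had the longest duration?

From the excerpt: Triassic 251.902–201.4; Devonian 419.2–358.9; Paleogene 66–23.03; Quaternary 2.58–0 (Ma).
Larger Ma is earlier, so the oldest is Devonian and the youngest is Quaternary; youngest to oldest: Quaternary, Paleogene, Triassic, Devonian.
Oldest start 419.2 minus youngest end 0 gives 419.2 Myr overall.
Individual lengths (start − end): Triassic 50.502; Quaternary 2.58; Paleogene 42.97; Devonian 60.3. The largest is Devonian at 60.3 Myr.

Quaternary → Paleogene → Triassic → Devonian; total span 419.2 Myr; longest is Devonian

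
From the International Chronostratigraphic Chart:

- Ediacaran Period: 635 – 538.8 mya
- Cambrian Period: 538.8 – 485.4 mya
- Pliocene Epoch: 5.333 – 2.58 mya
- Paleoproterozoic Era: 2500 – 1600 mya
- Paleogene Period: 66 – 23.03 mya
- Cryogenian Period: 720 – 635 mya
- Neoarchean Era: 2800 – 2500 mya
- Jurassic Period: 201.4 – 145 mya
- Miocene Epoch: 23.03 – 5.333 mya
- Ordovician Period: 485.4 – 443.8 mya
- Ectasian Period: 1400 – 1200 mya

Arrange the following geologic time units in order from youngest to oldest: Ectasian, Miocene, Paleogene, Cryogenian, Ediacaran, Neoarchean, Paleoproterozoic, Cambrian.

Read off each span (Ma): Ectasian 1400–1200; Miocene 23.03–5.333; Paleogene 66–23.03; Cryogenian 720–635; Ediacaran 635–538.8; Neoarchean 2800–2500; Paleoproterozoic 2500–1600; Cambrian 538.8–485.4.
Larger Ma is older, so oldest→youngest is Neoarchean, Paleoproterozoic, Ectasian, Cryogenian, Ediacaran, Cambrian, Paleogene, Miocene; reverse it for youngest→oldest.

Miocene → Paleogene → Cambrian → Ediacaran → Cryogenian → Ectasian → Paleoproterozoic → Neoarchean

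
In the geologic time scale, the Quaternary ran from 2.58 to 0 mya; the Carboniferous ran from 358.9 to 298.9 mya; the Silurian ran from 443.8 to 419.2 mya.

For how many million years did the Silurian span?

24.6 million years

443.8 − 419.2 = 24.6 million years.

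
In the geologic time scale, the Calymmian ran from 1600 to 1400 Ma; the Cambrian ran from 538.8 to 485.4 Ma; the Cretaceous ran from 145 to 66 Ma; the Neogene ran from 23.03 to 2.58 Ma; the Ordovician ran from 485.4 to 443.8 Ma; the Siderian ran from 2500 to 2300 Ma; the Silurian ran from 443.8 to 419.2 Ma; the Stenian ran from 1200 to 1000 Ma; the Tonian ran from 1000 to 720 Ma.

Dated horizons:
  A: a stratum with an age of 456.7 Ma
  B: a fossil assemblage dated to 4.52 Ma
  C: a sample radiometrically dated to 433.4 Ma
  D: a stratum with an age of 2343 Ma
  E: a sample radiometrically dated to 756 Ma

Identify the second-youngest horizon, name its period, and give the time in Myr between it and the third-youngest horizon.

C, in the Silurian; 23.3 million years to A

Smaller Ma means younger, so youngest first: B 4.52 < C 433.4 < A 456.7 < E 756 < D 2343.
Counting 2 along gives C (433.4 Ma); the excerpt puts that inside the Silurian, 443.8–419.2 Ma.
Next in line is A (456.7 Ma), and 456.7 − 433.4 = 23.3 Myr.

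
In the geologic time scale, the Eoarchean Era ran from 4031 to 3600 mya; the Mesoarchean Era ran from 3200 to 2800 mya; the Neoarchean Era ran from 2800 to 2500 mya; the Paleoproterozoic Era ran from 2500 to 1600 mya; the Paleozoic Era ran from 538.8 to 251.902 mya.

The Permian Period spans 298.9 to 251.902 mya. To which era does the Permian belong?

Paleozoic

The Permian (298.9–251.902 Ma) lies entirely within 538.8–251.902 Ma, the Paleozoic Era.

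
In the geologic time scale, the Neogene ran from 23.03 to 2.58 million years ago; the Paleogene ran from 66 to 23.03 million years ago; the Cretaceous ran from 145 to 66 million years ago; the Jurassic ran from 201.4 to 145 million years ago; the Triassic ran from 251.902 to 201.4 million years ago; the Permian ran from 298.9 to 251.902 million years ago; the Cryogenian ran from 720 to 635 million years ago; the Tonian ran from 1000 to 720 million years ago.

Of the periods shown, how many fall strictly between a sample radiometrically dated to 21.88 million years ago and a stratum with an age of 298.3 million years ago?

4

298.3 Ma sits inside the Permian (298.9–251.902) and 21.88 Ma inside the Neogene (23.03–2.58); neither of those is wholly between the two dates.
The listed periods lying completely between them are Triassic, Jurassic, Cretaceous, Paleogene — 4 in all.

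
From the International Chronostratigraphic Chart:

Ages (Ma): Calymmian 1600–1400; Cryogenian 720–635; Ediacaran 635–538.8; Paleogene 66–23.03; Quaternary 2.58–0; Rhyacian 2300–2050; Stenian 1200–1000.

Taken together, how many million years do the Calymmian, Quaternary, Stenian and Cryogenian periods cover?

487.58 million years

Each duration: Calymmian = 200; Quaternary = 2.58; Stenian = 200; Cryogenian = 85.
Sum: 200 + 2.58 + 200 + 85 = 487.58 Myr.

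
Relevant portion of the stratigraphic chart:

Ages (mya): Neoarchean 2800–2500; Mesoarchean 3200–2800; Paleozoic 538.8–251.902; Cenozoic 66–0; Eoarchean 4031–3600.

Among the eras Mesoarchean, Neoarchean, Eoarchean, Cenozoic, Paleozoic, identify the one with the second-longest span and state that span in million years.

Mesoarchean, 400 million years

Start − end for each: Mesoarchean 3200 − 2800 = 400; Neoarchean 2800 − 2500 = 300; Eoarchean 4031 − 3600 = 431; Cenozoic 66 − 0 = 66; Paleozoic 538.8 − 251.902 = 286.898.
Ranking these from longest: Eoarchean > Mesoarchean > Neoarchean > Paleozoic > Cenozoic.
Position 2 in that ranking is Mesoarchean, which lasted 400 Myr.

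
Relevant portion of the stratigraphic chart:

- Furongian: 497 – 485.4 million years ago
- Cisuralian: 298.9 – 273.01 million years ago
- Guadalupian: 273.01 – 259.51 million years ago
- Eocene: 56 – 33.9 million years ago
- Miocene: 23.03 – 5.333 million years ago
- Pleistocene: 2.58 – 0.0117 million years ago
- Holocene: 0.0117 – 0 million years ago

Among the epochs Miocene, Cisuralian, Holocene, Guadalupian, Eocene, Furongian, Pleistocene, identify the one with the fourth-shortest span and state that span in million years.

Durations: Miocene 17.697; Cisuralian 25.89; Holocene 0.0117; Guadalupian 13.5; Eocene 22.1; Furongian 11.6; Pleistocene 2.5683 Myr.
Sorted shortest-first: Holocene (0.0117), Pleistocene (2.5683), Furongian (11.6), Guadalupian (13.5), Miocene (17.697), Eocene (22.1), Cisuralian (25.89).
The fourth shortest is Guadalupian at 13.5 Myr.

Guadalupian, 13.5 million years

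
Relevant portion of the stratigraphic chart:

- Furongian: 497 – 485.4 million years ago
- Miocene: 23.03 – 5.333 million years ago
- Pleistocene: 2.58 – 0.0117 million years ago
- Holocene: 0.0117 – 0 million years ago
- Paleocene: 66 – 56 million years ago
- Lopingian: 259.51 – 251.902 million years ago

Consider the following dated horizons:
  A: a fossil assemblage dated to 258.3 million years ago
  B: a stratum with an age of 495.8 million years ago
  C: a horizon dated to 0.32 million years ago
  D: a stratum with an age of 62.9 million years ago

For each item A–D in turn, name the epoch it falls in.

Match each age against the start–end ranges in the excerpt: A = 258.3 Ma → Lopingian (259.51–251.902); B = 495.8 Ma → Furongian (497–485.4); C = 0.32 Ma → Pleistocene (2.58–0.0117); D = 62.9 Ma → Paleocene (66–56).

A — Lopingian; B — Furongian; C — Pleistocene; D — Paleocene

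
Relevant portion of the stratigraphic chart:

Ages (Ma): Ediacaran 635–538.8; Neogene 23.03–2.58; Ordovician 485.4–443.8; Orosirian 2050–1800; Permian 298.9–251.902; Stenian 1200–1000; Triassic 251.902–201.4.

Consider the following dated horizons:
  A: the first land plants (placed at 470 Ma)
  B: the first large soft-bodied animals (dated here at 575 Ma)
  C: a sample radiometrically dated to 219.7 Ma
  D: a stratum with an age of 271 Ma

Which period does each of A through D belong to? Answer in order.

A — Ordovician; B — Ediacaran; C — Triassic; D — Permian

A: 470 Ma lies in 485.4–443.8 Ma, so Ordovician.
B: 575 Ma lies in 635–538.8 Ma, so Ediacaran.
C: 219.7 Ma lies in 251.902–201.4 Ma, so Triassic.
D: 271 Ma lies in 298.9–251.902 Ma, so Permian.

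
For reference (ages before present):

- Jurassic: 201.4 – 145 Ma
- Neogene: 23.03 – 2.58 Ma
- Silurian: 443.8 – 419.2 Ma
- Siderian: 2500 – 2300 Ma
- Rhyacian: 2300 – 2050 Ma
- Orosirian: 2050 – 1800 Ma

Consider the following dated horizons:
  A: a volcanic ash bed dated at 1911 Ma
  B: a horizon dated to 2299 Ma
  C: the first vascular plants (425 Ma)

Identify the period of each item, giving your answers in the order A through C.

Match each age against the start–end ranges in the excerpt: A = 1911 Ma → Orosirian (2050–1800); B = 2299 Ma → Rhyacian (2300–2050); C = 425 Ma → Silurian (443.8–419.2).

A — Orosirian; B — Rhyacian; C — Silurian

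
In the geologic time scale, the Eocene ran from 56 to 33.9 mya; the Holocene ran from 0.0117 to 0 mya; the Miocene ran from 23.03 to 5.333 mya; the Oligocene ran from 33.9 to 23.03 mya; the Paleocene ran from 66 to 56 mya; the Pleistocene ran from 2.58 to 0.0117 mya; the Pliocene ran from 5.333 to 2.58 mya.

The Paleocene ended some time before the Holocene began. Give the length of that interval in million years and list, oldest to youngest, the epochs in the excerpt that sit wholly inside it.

End of Paleocene = 56 Ma; start of Holocene = 0.0117 Ma.
Gap = 56 − 0.0117 = 55.9883 Myr.
Epochs wholly inside 56–0.0117 Ma: Eocene (56–33.9), Oligocene (33.9–23.03), Miocene (23.03–5.333), Pliocene (5.333–2.58), Pleistocene (2.58–0.0117).

55.9883 million years; Eocene, Oligocene, Miocene, Pliocene, Pleistocene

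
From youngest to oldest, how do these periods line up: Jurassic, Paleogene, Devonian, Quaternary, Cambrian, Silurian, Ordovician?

Group by era (each group listed oldest first) — Paleozoic: Cambrian, Ordovician, Silurian, Devonian; Mesozoic: Jurassic; Cenozoic: Paleogene, Quaternary. The eras run Paleozoic → Mesozoic → Cenozoic. Concatenating the groups in that era order and then reversing gives youngest to oldest.

Quaternary, Paleogene, Jurassic, Devonian, Silurian, Ordovician, Cambrian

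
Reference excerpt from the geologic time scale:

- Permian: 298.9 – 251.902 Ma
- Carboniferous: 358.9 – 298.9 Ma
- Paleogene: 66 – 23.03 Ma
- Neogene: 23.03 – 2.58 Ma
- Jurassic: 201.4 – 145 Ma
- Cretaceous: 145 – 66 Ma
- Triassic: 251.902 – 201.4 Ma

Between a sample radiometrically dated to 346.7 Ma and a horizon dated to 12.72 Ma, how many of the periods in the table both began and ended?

The older date is 346.7 Ma and the younger is 12.72 Ma.
Periods with start < 346.7 and end > 12.72 Ma: Permian (298.9–251.902), Triassic (251.902–201.4), Jurassic (201.4–145), Cretaceous (145–66), Paleogene (66–23.03).
That is 5 complete periods.

5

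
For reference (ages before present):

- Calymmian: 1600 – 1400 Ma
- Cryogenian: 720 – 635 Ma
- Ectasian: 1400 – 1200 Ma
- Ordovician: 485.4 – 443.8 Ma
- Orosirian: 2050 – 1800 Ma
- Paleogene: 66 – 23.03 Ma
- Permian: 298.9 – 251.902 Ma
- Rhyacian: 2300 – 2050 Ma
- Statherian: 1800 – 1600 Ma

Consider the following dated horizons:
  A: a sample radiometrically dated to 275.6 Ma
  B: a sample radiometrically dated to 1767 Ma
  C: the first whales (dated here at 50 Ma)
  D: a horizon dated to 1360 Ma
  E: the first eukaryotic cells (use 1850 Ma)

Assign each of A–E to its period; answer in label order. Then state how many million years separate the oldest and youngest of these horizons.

A: 275.6 Ma lies in 298.9–251.902 Ma, so Permian.
B: 1767 Ma lies in 1800–1600 Ma, so Statherian.
C: 50 Ma lies in 66–23.03 Ma, so Paleogene.
D: 1360 Ma lies in 1400–1200 Ma, so Ectasian.
E: 1850 Ma lies in 2050–1800 Ma, so Orosirian.
Oldest = 1850 Ma, youngest = 50 Ma → span 1800 Myr.

A — Permian; B — Statherian; C — Paleogene; D — Ectasian; E — Orosirian; span 1800 million years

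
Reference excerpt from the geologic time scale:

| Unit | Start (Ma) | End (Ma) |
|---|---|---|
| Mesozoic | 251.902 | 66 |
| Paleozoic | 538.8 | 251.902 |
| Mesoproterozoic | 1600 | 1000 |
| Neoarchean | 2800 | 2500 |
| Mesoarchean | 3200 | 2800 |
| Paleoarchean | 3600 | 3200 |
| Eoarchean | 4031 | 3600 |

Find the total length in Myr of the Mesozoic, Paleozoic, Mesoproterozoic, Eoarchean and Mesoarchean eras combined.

1903.8 million years

Duration is start − end for each: (251.902 − 66) + (538.8 − 251.902) + (1600 − 1000) + (4031 − 3600) + (3200 − 2800).
That is 185.902 + 286.898 + 600 + 431 + 400, which totals 1903.8 million years.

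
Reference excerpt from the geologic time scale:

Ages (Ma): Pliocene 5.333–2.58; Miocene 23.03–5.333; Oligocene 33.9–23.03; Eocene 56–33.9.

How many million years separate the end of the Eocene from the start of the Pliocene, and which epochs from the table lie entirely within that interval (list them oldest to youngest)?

End of Eocene = 33.9 Ma; start of Pliocene = 5.333 Ma.
Gap = 33.9 − 5.333 = 28.567 Myr.
Epochs wholly inside 33.9–5.333 Ma: Oligocene (33.9–23.03), Miocene (23.03–5.333).

28.567 million years; Oligocene, Miocene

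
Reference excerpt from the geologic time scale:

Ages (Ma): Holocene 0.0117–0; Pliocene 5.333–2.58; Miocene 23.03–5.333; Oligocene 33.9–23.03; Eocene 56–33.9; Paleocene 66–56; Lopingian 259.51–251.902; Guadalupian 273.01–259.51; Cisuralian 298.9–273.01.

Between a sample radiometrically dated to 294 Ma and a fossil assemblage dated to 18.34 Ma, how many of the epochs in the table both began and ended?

5

The older date is 294 Ma and the younger is 18.34 Ma.
Epochs with start < 294 and end > 18.34 Ma: Guadalupian (273.01–259.51), Lopingian (259.51–251.902), Paleocene (66–56), Eocene (56–33.9), Oligocene (33.9–23.03).
That is 5 complete epochs.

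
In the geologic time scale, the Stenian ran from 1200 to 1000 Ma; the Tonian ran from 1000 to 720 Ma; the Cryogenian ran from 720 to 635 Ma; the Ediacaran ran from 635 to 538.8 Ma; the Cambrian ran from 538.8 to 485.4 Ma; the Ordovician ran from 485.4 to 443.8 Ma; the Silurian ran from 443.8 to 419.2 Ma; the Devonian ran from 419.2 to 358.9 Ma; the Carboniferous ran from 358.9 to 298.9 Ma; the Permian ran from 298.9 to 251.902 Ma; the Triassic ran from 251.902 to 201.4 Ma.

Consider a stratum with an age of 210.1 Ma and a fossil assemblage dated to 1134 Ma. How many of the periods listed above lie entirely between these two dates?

9

1134 Ma sits inside the Stenian (1200–1000) and 210.1 Ma inside the Triassic (251.902–201.4); neither of those is wholly between the two dates.
The listed periods lying completely between them are Tonian, Cryogenian, Ediacaran, Cambrian, Ordovician, Silurian, Devonian, Carboniferous, Permian — 9 in all.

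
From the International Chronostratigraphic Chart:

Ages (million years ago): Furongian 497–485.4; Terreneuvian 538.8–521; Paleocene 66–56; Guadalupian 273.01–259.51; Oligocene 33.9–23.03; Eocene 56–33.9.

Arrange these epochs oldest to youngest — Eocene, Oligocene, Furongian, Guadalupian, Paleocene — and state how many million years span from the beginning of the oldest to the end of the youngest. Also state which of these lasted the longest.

From the excerpt: Eocene 56–33.9; Oligocene 33.9–23.03; Furongian 497–485.4; Guadalupian 273.01–259.51; Paleocene 66–56 (Ma).
Larger Ma is earlier, so the oldest is Furongian and the youngest is Oligocene; oldest to youngest: Furongian, Guadalupian, Paleocene, Eocene, Oligocene.
Oldest start 497 minus youngest end 23.03 gives 473.97 Myr overall.
Individual lengths (start − end): Furongian 11.6; Paleocene 10; Eocene 22.1; Guadalupian 13.5; Oligocene 10.87. The largest is Eocene at 22.1 Myr.

Furongian → Guadalupian → Paleocene → Eocene → Oligocene; total span 473.97 Myr; longest is Eocene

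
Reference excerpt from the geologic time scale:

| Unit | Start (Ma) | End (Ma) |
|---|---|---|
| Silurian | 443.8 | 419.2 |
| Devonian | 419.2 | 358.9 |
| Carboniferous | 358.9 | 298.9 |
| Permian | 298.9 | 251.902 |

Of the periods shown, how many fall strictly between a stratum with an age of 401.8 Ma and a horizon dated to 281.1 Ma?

1

401.8 Ma sits inside the Devonian (419.2–358.9) and 281.1 Ma inside the Permian (298.9–251.902); neither of those is wholly between the two dates.
The listed periods lying completely between them are Carboniferous — 1 in all.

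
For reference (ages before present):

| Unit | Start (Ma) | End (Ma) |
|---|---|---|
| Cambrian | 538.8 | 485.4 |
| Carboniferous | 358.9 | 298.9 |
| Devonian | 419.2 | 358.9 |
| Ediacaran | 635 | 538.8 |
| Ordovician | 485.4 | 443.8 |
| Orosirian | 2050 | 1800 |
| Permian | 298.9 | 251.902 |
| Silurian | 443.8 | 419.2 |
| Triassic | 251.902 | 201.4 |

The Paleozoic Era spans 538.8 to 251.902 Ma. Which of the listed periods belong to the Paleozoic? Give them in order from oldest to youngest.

Cambrian, Ordovician, Silurian, Devonian, Carboniferous, Permian

Periods with both bounds inside 538.8–251.902 Ma: Cambrian (538.8–485.4), Ordovician (485.4–443.8), Silurian (443.8–419.2), Devonian (419.2–358.9), Carboniferous (358.9–298.9), Permian (298.9–251.902).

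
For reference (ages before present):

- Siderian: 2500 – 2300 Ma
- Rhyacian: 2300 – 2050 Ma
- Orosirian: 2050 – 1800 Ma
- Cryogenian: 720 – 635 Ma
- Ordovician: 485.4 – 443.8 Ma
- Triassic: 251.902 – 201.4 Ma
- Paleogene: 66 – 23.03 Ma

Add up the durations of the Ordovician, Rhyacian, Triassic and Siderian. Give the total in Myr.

Duration is start − end for each: (485.4 − 443.8) + (2300 − 2050) + (251.902 − 201.4) + (2500 − 2300).
That is 41.6 + 250 + 50.502 + 200, which totals 542.102 million years.

542.102 million years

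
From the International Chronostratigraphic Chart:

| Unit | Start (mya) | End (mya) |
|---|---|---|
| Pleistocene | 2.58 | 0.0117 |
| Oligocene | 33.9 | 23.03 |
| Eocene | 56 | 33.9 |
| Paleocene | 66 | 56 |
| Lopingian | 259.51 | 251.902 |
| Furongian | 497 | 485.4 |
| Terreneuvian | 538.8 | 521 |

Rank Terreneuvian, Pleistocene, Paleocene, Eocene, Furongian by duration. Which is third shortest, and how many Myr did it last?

Durations: Terreneuvian 17.8; Pleistocene 2.5683; Paleocene 10; Eocene 22.1; Furongian 11.6 Myr.
Sorted shortest-first: Pleistocene (2.5683), Paleocene (10), Furongian (11.6), Terreneuvian (17.8), Eocene (22.1).
The third shortest is Furongian at 11.6 Myr.

Furongian, 11.6 million years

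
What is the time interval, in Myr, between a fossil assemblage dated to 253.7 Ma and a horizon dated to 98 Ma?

253.7 − 98 = 155.7 million years.

155.7 million years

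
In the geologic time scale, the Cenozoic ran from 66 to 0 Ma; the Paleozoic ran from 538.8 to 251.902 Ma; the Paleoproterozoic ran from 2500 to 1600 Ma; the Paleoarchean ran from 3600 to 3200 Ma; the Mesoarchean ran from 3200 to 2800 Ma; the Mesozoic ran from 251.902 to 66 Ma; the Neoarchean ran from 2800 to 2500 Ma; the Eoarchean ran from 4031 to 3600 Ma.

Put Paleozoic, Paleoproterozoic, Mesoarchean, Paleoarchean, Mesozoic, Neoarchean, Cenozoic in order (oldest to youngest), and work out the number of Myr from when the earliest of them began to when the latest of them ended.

From the excerpt: Paleozoic 538.8–251.902; Paleoproterozoic 2500–1600; Mesoarchean 3200–2800; Paleoarchean 3600–3200; Mesozoic 251.902–66; Neoarchean 2800–2500; Cenozoic 66–0 (Ma).
Larger Ma is earlier, so the oldest is Paleoarchean and the youngest is Cenozoic; oldest to youngest: Paleoarchean, Mesoarchean, Neoarchean, Paleoproterozoic, Paleozoic, Mesozoic, Cenozoic.
Oldest start 3600 minus youngest end 0 gives 3600 Myr overall.

Paleoarchean, Mesoarchean, Neoarchean, Paleoproterozoic, Paleozoic, Mesozoic, Cenozoic; total span 3600 Myr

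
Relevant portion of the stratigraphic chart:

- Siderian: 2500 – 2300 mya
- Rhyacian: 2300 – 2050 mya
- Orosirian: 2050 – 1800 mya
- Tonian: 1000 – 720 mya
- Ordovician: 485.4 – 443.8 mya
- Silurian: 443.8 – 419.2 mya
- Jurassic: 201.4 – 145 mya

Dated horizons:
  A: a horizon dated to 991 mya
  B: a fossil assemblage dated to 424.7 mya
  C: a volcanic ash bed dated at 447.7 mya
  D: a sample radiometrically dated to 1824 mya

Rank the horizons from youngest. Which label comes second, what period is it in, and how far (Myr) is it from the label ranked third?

C, in the Ordovician; 543.3 million years to A

Smaller Ma means younger, so youngest first: B 424.7 < C 447.7 < A 991 < D 1824.
Counting 2 along gives C (447.7 Ma); the excerpt puts that inside the Ordovician, 485.4–443.8 Ma.
Next in line is A (991 Ma), and 991 − 447.7 = 543.3 Myr.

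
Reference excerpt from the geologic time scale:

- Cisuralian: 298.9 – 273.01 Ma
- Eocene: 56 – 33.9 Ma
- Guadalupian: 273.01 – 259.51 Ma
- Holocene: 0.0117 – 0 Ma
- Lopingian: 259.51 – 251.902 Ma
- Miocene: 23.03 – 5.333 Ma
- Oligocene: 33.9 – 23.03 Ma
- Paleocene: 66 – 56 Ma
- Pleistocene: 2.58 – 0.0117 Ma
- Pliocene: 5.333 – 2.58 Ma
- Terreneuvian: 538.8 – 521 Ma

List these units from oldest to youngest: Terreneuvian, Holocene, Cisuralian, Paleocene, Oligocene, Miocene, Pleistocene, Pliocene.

Terreneuvian, then Cisuralian, then Paleocene, then Oligocene, then Miocene, then Pliocene, then Pleistocene, then Holocene

The oldest of these is Terreneuvian (starts 538.8 Ma) and the youngest is Holocene (ends 0 Ma).
In between, by decreasing start age: Cisuralian (298.9), Paleocene (66), Oligocene (33.9), Miocene (23.03), Pliocene (5.333), Pleistocene (2.58).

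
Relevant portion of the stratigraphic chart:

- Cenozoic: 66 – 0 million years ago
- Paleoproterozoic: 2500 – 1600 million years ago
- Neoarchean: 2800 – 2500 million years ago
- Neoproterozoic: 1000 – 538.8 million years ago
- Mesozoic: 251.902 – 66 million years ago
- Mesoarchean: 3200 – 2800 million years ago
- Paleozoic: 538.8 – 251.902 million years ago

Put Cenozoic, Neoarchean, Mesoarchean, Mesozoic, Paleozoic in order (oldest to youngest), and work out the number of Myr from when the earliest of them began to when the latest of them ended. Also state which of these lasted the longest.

From the excerpt: Cenozoic 66–0; Neoarchean 2800–2500; Mesoarchean 3200–2800; Mesozoic 251.902–66; Paleozoic 538.8–251.902 (Ma).
Larger Ma is earlier, so the oldest is Mesoarchean and the youngest is Cenozoic; oldest to youngest: Mesoarchean, Neoarchean, Paleozoic, Mesozoic, Cenozoic.
Oldest start 3200 minus youngest end 0 gives 3200 Myr overall.
Individual lengths (start − end): Paleozoic 286.898; Mesozoic 185.902; Neoarchean 300; Mesoarchean 400; Cenozoic 66. The largest is Mesoarchean at 400 Myr.

Mesoarchean, Neoarchean, Paleozoic, Mesozoic, Cenozoic; total span 3200 Myr; longest is Mesoarchean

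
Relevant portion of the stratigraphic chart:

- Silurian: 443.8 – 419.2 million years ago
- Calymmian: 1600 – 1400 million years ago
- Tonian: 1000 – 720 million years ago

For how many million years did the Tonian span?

1000 − 720 = 280 million years.

280 million years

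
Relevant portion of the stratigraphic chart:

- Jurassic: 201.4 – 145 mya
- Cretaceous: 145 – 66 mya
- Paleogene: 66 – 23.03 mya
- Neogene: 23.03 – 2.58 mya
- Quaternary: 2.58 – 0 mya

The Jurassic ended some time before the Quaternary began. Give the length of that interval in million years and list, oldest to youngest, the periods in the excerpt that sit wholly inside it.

142.42 million years; Cretaceous, Paleogene, Neogene

The Jurassic closes at 145 Ma and the Quaternary opens at 2.58 Ma, so the interval is 145 − 2.58 = 142.42 Myr.
A period fits inside if it starts at or after 145 Ma and ends at or before 2.58 Ma; oldest first that gives Cretaceous, Paleogene, Neogene.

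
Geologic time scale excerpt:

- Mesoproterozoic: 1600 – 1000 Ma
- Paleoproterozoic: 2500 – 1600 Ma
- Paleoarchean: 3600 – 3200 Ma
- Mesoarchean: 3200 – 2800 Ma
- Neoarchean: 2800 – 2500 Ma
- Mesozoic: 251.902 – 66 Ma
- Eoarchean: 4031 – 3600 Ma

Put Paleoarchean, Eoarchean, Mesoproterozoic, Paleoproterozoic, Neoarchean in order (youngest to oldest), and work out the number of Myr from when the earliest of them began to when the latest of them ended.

From the excerpt: Paleoarchean 3600–3200; Eoarchean 4031–3600; Mesoproterozoic 1600–1000; Paleoproterozoic 2500–1600; Neoarchean 2800–2500 (Ma).
Larger Ma is earlier, so the oldest is Eoarchean and the youngest is Mesoproterozoic; youngest to oldest: Mesoproterozoic, Paleoproterozoic, Neoarchean, Paleoarchean, Eoarchean.
Oldest start 4031 minus youngest end 1000 gives 3031 Myr overall.

Mesoproterozoic → Paleoproterozoic → Neoarchean → Paleoarchean → Eoarchean; total span 3031 Myr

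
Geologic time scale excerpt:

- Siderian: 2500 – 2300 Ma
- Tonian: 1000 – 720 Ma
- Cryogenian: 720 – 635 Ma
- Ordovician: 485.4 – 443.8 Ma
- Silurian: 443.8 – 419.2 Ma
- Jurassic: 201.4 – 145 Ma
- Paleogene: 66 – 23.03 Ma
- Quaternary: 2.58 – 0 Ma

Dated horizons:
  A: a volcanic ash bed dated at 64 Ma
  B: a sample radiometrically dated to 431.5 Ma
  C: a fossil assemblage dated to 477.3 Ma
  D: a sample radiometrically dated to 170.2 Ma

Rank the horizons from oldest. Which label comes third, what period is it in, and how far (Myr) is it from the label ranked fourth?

Sorted oldest-first by Ma: C (477.3), B (431.5), D (170.2), A (64).
The third oldest is D at 170.2 Ma, which lies in 201.4–145 Ma: the Jurassic.
The fourth oldest is A at 64 Ma; separation = |170.2 − 64| = 106.2 Myr.

D, in the Jurassic; 106.2 million years to A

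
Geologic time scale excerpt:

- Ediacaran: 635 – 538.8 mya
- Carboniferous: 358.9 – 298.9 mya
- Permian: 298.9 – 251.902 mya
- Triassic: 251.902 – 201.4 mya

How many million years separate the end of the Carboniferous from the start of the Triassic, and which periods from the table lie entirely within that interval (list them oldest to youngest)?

46.998 million years; Permian

End of Carboniferous = 298.9 Ma; start of Triassic = 251.902 Ma.
Gap = 298.9 − 251.902 = 46.998 Myr.
Periods wholly inside 298.9–251.902 Ma: Permian (298.9–251.902).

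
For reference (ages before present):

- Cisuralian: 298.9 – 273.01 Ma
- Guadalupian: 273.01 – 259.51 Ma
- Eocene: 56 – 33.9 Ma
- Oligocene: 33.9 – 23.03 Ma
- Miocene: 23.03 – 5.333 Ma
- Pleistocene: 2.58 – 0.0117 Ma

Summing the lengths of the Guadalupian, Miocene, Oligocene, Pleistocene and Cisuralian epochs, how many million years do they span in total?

70.5253 million years

Duration is start − end for each: (273.01 − 259.51) + (23.03 − 5.333) + (33.9 − 23.03) + (2.58 − 0.0117) + (298.9 − 273.01).
That is 13.5 + 17.697 + 10.87 + 2.5683 + 25.89, which totals 70.5253 million years.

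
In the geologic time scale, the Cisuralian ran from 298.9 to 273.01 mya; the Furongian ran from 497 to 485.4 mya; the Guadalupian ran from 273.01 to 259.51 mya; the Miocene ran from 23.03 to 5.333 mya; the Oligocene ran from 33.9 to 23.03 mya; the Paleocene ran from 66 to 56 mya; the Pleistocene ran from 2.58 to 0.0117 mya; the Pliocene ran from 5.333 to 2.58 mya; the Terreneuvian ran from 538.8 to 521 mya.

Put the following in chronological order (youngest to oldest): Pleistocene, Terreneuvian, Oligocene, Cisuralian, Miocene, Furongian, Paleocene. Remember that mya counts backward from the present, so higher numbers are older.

Pleistocene, Miocene, Oligocene, Paleocene, Cisuralian, Furongian, Terreneuvian

Read off each span (Ma): Pleistocene 2.58–0.0117; Terreneuvian 538.8–521; Oligocene 33.9–23.03; Cisuralian 298.9–273.01; Miocene 23.03–5.333; Furongian 497–485.4; Paleocene 66–56.
Larger Ma is older, so oldest→youngest is Terreneuvian, Furongian, Cisuralian, Paleocene, Oligocene, Miocene, Pleistocene; reverse it for youngest→oldest.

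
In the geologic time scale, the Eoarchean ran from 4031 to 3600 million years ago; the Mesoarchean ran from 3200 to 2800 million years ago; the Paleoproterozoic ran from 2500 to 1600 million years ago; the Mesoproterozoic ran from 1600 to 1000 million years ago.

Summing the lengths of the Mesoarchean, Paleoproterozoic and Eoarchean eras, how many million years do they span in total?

1731 million years

Duration is start − end for each: (3200 − 2800) + (2500 − 1600) + (4031 − 3600).
That is 400 + 900 + 431, which totals 1731 million years.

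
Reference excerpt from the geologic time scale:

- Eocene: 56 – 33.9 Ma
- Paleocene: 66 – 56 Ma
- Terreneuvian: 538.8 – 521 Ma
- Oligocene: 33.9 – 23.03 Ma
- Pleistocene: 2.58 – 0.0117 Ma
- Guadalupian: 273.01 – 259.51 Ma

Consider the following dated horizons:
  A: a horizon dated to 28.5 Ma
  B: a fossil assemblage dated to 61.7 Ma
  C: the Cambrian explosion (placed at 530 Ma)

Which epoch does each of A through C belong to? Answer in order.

Match each age against the start–end ranges in the excerpt: A = 28.5 Ma → Oligocene (33.9–23.03); B = 61.7 Ma → Paleocene (66–56); C = 530 Ma → Terreneuvian (538.8–521).

A — Oligocene; B — Paleocene; C — Terreneuvian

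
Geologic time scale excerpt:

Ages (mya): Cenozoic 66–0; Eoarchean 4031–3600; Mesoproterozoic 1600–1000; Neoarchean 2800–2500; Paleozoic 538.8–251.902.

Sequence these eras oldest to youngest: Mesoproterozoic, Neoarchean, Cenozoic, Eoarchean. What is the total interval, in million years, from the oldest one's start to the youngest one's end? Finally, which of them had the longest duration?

Eoarchean, Neoarchean, Mesoproterozoic, Cenozoic; total span 4031 Myr; longest is Mesoproterozoic

Start ages (Ma): Eoarchean 4031, Neoarchean 2800, Mesoproterozoic 1600, Cenozoic 66.
Ordered oldest to youngest: Eoarchean, Neoarchean, Mesoproterozoic, Cenozoic.
Span = 4031 − 0 = 4031 Myr.
Durations: Eoarchean 431, Neoarchean 300, Cenozoic 66, Mesoproterozoic 600 → longest is Mesoproterozoic (600 Myr).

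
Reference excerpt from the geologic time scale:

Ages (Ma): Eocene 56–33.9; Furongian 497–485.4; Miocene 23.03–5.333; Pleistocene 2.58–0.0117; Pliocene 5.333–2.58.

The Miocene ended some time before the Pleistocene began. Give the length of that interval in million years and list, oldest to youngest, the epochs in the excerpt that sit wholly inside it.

2.753 million years; Pliocene

End of Miocene = 5.333 Ma; start of Pleistocene = 2.58 Ma.
Gap = 5.333 − 2.58 = 2.753 Myr.
Epochs wholly inside 5.333–2.58 Ma: Pliocene (5.333–2.58).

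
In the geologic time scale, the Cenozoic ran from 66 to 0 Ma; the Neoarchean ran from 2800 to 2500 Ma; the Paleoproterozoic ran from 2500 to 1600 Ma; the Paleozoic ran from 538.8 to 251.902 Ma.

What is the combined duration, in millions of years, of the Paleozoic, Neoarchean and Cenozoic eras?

Each duration: Paleozoic = 286.898; Neoarchean = 300; Cenozoic = 66.
Sum: 286.898 + 300 + 66 = 652.898 Myr.

652.898 million years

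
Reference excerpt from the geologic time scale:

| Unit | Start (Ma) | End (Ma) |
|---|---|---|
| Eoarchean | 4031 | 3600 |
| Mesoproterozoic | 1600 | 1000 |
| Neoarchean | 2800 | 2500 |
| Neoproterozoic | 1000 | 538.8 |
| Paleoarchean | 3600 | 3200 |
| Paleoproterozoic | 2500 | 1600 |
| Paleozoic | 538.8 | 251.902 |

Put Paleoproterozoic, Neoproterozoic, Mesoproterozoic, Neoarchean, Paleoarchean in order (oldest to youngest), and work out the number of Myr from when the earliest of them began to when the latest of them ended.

Paleoarchean → Neoarchean → Paleoproterozoic → Mesoproterozoic → Neoproterozoic; total span 3061.2 Myr

From the excerpt: Paleoproterozoic 2500–1600; Neoproterozoic 1000–538.8; Mesoproterozoic 1600–1000; Neoarchean 2800–2500; Paleoarchean 3600–3200 (Ma).
Larger Ma is earlier, so the oldest is Paleoarchean and the youngest is Neoproterozoic; oldest to youngest: Paleoarchean, Neoarchean, Paleoproterozoic, Mesoproterozoic, Neoproterozoic.
Oldest start 3600 minus youngest end 538.8 gives 3061.2 Myr overall.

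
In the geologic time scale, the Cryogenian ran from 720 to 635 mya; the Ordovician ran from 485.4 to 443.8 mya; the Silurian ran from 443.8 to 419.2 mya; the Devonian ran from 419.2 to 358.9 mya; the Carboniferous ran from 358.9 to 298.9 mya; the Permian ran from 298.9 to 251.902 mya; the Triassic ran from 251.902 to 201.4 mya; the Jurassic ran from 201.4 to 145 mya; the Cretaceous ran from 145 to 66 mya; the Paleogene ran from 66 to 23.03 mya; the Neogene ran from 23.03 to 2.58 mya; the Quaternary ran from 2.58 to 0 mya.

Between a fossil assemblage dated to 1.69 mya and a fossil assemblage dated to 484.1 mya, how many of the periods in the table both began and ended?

9

The older date is 484.1 Ma and the younger is 1.69 Ma.
Periods with start < 484.1 and end > 1.69 Ma: Silurian (443.8–419.2), Devonian (419.2–358.9), Carboniferous (358.9–298.9), Permian (298.9–251.902), Triassic (251.902–201.4), Jurassic (201.4–145), Cretaceous (145–66), Paleogene (66–23.03), Neogene (23.03–2.58).
That is 9 complete periods.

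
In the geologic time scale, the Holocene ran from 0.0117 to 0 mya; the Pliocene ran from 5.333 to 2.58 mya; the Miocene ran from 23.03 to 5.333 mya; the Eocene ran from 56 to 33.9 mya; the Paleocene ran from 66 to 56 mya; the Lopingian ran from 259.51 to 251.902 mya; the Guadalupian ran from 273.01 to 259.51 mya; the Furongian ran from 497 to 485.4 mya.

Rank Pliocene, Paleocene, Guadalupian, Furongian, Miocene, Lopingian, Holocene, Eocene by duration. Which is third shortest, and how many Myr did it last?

Durations: Pliocene 2.753; Paleocene 10; Guadalupian 13.5; Furongian 11.6; Miocene 17.697; Lopingian 7.608; Holocene 0.0117; Eocene 22.1 Myr.
Sorted shortest-first: Holocene (0.0117), Pliocene (2.753), Lopingian (7.608), Paleocene (10), Furongian (11.6), Guadalupian (13.5), Miocene (17.697), Eocene (22.1).
The third shortest is Lopingian at 7.608 Myr.

Lopingian, 7.608 million years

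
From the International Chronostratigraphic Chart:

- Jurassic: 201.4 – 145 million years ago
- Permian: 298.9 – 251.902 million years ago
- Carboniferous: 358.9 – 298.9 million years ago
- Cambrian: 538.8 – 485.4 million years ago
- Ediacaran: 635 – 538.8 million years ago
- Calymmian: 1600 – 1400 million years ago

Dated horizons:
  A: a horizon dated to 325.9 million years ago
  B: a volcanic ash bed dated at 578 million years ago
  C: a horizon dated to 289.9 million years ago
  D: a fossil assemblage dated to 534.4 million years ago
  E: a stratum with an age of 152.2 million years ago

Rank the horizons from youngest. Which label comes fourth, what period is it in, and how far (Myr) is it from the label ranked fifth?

Sorted youngest-first by Ma: E (152.2), C (289.9), A (325.9), D (534.4), B (578).
The fourth youngest is D at 534.4 Ma, which lies in 538.8–485.4 Ma: the Cambrian.
The fifth youngest is B at 578 Ma; separation = |534.4 − 578| = 43.6 Myr.

D, in the Cambrian; 43.6 million years to B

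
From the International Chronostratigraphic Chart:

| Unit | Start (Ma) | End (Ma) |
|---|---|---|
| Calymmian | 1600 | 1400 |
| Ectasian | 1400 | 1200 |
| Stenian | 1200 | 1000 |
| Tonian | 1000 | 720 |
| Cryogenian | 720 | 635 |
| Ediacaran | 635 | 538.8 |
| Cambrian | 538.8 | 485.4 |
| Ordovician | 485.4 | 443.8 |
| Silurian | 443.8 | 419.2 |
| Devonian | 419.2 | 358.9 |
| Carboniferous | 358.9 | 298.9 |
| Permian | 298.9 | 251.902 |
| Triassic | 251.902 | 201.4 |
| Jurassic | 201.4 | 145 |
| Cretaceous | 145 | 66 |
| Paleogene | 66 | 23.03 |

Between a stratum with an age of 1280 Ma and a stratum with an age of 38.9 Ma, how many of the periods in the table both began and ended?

13

1280 Ma sits inside the Ectasian (1400–1200) and 38.9 Ma inside the Paleogene (66–23.03); neither of those is wholly between the two dates.
The listed periods lying completely between them are Stenian, Tonian, Cryogenian, Ediacaran, Cambrian, Ordovician, Silurian, Devonian, Carboniferous, Permian, Triassic, Jurassic, Cretaceous — 13 in all.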